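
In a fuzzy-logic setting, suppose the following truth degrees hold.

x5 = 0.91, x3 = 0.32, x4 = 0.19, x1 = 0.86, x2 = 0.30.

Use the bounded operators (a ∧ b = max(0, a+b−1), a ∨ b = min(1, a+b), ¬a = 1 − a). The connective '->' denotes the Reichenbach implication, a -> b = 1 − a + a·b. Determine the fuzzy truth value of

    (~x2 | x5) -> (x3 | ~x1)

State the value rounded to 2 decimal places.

0.46

~x2 = 1 − 0.30 = 0.70
~x2 | x5 = min(1, a+b) on (0.70, 0.91) = 1.00
~x1 = 1 − 0.86 = 0.14
x3 | ~x1 = min(1, a+b) on (0.32, 0.14) = 0.46
(~x2 | x5) -> (x3 | ~x1)  [Reichenbach: 1 − a + a·b] with a=1.00, b=0.46 → 0.46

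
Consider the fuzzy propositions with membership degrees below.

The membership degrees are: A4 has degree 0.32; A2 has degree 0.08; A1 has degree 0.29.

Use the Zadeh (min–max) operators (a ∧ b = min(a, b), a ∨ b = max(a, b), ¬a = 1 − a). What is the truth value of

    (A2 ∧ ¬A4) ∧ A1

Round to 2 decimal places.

¬A4 = 1 − 0.32 = 0.68
A2 ∧ ¬A4 = min(a, b) on (0.08, 0.68) = 0.08
(A2 ∧ ¬A4) ∧ A1 = min(a, b) on (0.08, 0.29) = 0.08

0.08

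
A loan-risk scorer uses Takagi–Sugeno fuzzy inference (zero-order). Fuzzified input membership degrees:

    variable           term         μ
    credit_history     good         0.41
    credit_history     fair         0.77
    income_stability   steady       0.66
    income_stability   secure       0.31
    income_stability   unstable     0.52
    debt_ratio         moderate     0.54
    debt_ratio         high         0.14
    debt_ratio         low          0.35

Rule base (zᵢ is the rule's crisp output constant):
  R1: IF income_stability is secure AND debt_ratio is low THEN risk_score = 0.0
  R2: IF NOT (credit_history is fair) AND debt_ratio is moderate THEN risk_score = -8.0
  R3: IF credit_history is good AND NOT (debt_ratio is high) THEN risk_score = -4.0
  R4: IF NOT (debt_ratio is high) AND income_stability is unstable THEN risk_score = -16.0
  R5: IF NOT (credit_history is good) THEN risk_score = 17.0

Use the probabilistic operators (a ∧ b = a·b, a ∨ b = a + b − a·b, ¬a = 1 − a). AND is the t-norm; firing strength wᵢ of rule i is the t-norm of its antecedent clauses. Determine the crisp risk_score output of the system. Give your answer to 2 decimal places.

0.29

R1 (z=0.0): secure=0.31, low=0.35; AND[a·b] → w = 0.1085
R2 (z=-8.0): ¬fair=1−0.77=0.23, moderate=0.54; AND[a·b] → w = 0.1242
R3 (z=-4.0): good=0.41, ¬high=1−0.14=0.86; AND[a·b] → w = 0.3526
R4 (z=-16.0): ¬high=1−0.14=0.86, unstable=0.52; AND[a·b] → w = 0.4472
R5 (z=17.0): ¬good=1−0.41=0.59 → w = 0.5900
Weighted average = (0.1085·0.0 + 0.1242·-8.0 + 0.3526·-4.0 + 0.4472·-16.0 + 0.5900·17.0) / (0.1085 + 0.1242 + 0.3526 + 0.4472 + 0.5900)
  = 0.4708 / 1.6225 = 0.29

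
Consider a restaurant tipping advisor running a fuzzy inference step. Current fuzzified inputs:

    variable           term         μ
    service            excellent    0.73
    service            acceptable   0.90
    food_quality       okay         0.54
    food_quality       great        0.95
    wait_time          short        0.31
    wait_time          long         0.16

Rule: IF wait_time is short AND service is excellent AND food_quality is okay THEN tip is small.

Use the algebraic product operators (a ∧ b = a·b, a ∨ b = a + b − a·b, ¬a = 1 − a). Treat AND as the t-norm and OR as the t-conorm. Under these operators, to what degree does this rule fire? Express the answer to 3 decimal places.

firing strength: short=0.31, excellent=0.73, okay=0.54; AND[a·b] → w = 0.1222

0.122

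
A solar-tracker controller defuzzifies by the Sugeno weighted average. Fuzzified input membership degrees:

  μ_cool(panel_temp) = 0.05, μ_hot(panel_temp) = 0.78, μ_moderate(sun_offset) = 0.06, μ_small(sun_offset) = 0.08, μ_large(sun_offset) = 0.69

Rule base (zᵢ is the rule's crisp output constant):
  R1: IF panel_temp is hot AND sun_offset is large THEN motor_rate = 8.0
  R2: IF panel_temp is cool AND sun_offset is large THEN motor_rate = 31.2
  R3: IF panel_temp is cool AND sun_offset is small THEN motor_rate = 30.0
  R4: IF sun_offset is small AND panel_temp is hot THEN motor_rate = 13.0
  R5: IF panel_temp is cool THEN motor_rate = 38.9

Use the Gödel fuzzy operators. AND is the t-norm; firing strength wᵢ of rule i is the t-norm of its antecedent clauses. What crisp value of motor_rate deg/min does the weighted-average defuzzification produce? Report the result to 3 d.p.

R1 (z=8.0): hot=0.78, large=0.69; AND[min(a, b)] → w = 0.69
R2 (z=31.2): cool=0.05, large=0.69; AND[min(a, b)] → w = 0.05
R3 (z=30.0): cool=0.05, small=0.08; AND[min(a, b)] → w = 0.05
R4 (z=13.0): small=0.08, hot=0.78; AND[min(a, b)] → w = 0.08
R5 (z=38.9): cool=0.05 → w = 0.05
Weighted average = (0.69·8.0 + 0.05·31.2 + 0.05·30.0 + 0.08·13.0 + 0.05·38.9) / (0.69 + 0.05 + 0.05 + 0.08 + 0.05)
  = 11.5650 / 0.9200 = 12.571

12.571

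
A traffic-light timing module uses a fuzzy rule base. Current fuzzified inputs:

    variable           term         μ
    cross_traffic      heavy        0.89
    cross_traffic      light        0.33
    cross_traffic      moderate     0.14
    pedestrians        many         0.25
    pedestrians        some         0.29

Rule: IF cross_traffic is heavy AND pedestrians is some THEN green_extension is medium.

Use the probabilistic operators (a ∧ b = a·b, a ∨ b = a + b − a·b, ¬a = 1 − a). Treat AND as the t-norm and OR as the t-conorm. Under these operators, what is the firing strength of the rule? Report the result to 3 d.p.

0.258

firing strength: heavy=0.89, some=0.29; AND[a·b] → w = 0.2581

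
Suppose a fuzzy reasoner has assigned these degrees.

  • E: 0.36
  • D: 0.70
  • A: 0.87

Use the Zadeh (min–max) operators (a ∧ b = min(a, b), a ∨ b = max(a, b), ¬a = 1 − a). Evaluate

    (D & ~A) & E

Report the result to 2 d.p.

~A = 1 − 0.87 = 0.13
D & ~A = min(a, b) on (0.70, 0.13) = 0.13
(D & ~A) & E = min(a, b) on (0.13, 0.36) = 0.13

0.13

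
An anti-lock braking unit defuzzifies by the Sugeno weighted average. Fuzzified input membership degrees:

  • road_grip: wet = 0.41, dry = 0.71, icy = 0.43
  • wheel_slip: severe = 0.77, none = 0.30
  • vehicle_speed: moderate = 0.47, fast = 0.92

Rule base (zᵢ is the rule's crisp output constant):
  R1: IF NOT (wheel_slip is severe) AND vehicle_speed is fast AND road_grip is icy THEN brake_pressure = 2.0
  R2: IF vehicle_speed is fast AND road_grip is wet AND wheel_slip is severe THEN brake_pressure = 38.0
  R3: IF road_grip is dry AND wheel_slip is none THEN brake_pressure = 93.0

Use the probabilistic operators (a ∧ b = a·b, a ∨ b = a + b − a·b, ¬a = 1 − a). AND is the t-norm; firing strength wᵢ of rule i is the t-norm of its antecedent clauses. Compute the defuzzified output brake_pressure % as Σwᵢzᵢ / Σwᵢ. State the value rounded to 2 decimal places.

R1 (z=2.0): ¬severe=1−0.77=0.23, fast=0.92, icy=0.43; AND[a·b] → w = 0.0910
R2 (z=38.0): fast=0.92, wet=0.41, severe=0.77; AND[a·b] → w = 0.2904
R3 (z=93.0): dry=0.71, none=0.30; AND[a·b] → w = 0.2130
Weighted average = (0.0910·2.0 + 0.2904·38.0 + 0.2130·93.0) / (0.0910 + 0.2904 + 0.2130)
  = 31.0278 / 0.5944 = 52.20

52.20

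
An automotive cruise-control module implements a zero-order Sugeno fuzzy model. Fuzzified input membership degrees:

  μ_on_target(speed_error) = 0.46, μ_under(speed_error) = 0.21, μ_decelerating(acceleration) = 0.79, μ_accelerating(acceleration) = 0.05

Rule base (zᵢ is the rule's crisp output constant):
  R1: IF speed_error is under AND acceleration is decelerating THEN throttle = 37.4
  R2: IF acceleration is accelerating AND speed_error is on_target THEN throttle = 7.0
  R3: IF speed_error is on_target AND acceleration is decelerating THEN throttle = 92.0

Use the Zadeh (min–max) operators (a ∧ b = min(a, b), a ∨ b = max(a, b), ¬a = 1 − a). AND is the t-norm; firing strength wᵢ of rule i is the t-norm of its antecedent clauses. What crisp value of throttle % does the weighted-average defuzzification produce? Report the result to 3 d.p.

70.172

R1 (z=37.4): under=0.21, decelerating=0.79; AND[min(a, b)] → w = 0.21
R2 (z=7.0): accelerating=0.05, on_target=0.46; AND[min(a, b)] → w = 0.05
R3 (z=92.0): on_target=0.46, decelerating=0.79; AND[min(a, b)] → w = 0.46
Weighted average = (0.21·37.4 + 0.05·7.0 + 0.46·92.0) / (0.21 + 0.05 + 0.46)
  = 50.5240 / 0.7200 = 70.172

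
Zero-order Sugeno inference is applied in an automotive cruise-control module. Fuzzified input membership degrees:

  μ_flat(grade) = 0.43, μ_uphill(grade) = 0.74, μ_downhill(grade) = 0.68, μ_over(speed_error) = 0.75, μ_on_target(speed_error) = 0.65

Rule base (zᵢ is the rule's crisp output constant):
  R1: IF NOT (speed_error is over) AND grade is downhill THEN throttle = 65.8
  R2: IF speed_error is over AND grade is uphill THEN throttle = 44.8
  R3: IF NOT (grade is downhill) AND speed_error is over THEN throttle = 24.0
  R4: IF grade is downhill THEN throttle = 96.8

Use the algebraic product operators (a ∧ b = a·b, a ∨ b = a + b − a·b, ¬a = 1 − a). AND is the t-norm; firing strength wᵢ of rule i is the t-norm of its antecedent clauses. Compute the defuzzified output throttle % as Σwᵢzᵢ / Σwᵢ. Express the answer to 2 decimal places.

R1 (z=65.8): ¬over=1−0.75=0.25, downhill=0.68; AND[a·b] → w = 0.1700
R2 (z=44.8): over=0.75, uphill=0.74; AND[a·b] → w = 0.5550
R3 (z=24.0): ¬downhill=1−0.68=0.32, over=0.75; AND[a·b] → w = 0.2400
R4 (z=96.8): downhill=0.68 → w = 0.6800
Weighted average = (0.1700·65.8 + 0.5550·44.8 + 0.2400·24.0 + 0.6800·96.8) / (0.1700 + 0.5550 + 0.2400 + 0.6800)
  = 107.6340 / 1.6450 = 65.43

65.43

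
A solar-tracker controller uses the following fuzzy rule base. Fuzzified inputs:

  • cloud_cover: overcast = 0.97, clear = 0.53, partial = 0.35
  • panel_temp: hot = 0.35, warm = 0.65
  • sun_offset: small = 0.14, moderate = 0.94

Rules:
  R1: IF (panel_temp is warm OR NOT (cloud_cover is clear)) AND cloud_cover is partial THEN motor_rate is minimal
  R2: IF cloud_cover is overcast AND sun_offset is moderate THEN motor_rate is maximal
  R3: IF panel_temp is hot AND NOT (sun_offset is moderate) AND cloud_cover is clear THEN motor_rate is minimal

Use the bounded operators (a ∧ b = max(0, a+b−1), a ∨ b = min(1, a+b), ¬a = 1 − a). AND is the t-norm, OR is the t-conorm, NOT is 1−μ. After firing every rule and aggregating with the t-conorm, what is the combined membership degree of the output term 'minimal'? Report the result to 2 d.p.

R1: (warm=0.65 OR ¬clear=1−0.53=0.47) = 1.00; AND[max(0, a+b−1)] with partial=0.35 → w = 0.35
R2: overcast=0.97, moderate=0.94; AND[max(0, a+b−1)] → w = 0.91
R3: hot=0.35, ¬moderate=1−0.94=0.06, clear=0.53; AND[max(0, a+b−1)] → w = 0.00
Rules with consequent 'minimal': {R1, R3} → strengths 0.35, 0.00
Aggregate via t-conorm [min(1, a+b)]: 0.35

0.35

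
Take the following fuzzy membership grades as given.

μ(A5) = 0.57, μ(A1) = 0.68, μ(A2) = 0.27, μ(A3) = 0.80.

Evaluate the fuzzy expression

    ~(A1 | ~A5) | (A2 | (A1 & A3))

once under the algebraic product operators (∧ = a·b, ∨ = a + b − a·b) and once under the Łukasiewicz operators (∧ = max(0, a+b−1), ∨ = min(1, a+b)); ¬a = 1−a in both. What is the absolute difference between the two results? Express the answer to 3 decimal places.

Under algebraic product:
  ~A5 = 1 − 0.5700 = 0.4300
  A1 | ~A5 = a + b − a·b on (0.6800, 0.4300) = 0.8176
  ~(A1 | ~A5) = 1 − 0.8176 = 0.1824
  A1 & A3 = a·b on (0.6800, 0.8000) = 0.5440
  A2 | (A1 & A3) = a + b − a·b on (0.2700, 0.5440) = 0.6671
  ~(A1 | ~A5) | (A2 | (A1 & A3)) = a + b − a·b on (0.1824, 0.6671) = 0.7278
  → value = 0.7278
Under Łukasiewicz:
  ~A5 = 1 − 0.57 = 0.43
  A1 | ~A5 = min(1, a+b) on (0.68, 0.43) = 1.00
  ~(A1 | ~A5) = 1 − 1.00 = 0.00
  A1 & A3 = max(0, a+b−1) on (0.68, 0.80) = 0.48
  A2 | (A1 & A3) = min(1, a+b) on (0.27, 0.48) = 0.75
  ~(A1 | ~A5) | (A2 | (A1 & A3)) = min(1, a+b) on (0.00, 0.75) = 0.75
  → value = 0.7500
|0.7278 − 0.7500| = 0.022

0.022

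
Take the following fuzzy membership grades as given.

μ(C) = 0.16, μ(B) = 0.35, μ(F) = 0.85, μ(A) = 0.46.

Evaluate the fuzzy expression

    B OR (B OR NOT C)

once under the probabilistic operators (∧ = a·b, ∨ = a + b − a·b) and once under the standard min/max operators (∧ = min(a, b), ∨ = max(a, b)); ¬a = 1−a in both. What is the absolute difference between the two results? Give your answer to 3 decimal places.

Under probabilistic:
  NOT C = 1 − 0.1600 = 0.8400
  B OR NOT C = a + b − a·b on (0.3500, 0.8400) = 0.8960
  B OR (B OR NOT C) = a + b − a·b on (0.3500, 0.8960) = 0.9324
  → value = 0.9324
Under standard min/max:
  NOT C = 1 − 0.16 = 0.84
  B OR NOT C = max(a, b) on (0.35, 0.84) = 0.84
  B OR (B OR NOT C) = max(a, b) on (0.35, 0.84) = 0.84
  → value = 0.8400
|0.9324 − 0.8400| = 0.092

0.092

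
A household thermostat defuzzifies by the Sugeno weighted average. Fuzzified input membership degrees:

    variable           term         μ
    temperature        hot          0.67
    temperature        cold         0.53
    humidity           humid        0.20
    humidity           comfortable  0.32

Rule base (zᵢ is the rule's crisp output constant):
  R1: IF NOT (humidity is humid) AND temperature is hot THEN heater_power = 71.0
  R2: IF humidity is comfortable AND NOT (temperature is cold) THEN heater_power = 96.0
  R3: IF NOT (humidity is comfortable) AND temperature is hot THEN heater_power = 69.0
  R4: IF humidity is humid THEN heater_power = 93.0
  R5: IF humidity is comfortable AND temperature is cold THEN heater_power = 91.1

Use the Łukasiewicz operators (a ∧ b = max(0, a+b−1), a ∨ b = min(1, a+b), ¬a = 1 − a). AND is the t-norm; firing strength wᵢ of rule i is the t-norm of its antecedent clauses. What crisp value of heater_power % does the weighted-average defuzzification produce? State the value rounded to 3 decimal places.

R1 (z=71.0): ¬humid=1−0.20=0.80, hot=0.67; AND[max(0, a+b−1)] → w = 0.47
R2 (z=96.0): comfortable=0.32, ¬cold=1−0.53=0.47; AND[max(0, a+b−1)] → w = 0.00
R3 (z=69.0): ¬comfortable=1−0.32=0.68, hot=0.67; AND[max(0, a+b−1)] → w = 0.35
R4 (z=93.0): humid=0.20 → w = 0.20
R5 (z=91.1): comfortable=0.32, cold=0.53; AND[max(0, a+b−1)] → w = 0.00
Weighted average = (0.47·71.0 + 0.00·96.0 + 0.35·69.0 + 0.20·93.0 + 0.00·91.1) / (0.47 + 0.00 + 0.35 + 0.20 + 0.00)
  = 76.1200 / 1.0200 = 74.627

74.627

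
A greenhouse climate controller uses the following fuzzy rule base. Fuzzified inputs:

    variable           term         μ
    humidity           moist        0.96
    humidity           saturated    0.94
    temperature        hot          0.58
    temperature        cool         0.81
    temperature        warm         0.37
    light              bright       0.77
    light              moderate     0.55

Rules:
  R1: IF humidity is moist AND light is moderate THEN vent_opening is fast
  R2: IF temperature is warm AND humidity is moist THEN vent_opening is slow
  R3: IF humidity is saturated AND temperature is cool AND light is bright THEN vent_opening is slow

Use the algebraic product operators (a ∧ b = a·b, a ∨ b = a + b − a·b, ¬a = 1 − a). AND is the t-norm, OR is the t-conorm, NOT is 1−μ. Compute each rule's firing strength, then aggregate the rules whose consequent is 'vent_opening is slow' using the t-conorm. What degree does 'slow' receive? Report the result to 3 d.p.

R1: moist=0.96, moderate=0.55; AND[a·b] → w = 0.5280
R2: warm=0.37, moist=0.96; AND[a·b] → w = 0.3552
R3: saturated=0.94, cool=0.81, bright=0.77; AND[a·b] → w = 0.5863
Rules with consequent 'slow': {R2, R3} → strengths 0.3552, 0.5863
Aggregate via t-conorm [a + b − a·b]: 0.7332

0.733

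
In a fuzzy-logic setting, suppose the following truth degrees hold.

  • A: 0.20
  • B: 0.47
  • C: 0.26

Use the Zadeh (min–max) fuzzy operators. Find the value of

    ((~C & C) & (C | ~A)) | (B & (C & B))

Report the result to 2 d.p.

~C = 1 − 0.26 = 0.74
~C & C = min(a, b) on (0.74, 0.26) = 0.26
~A = 1 − 0.20 = 0.80
C | ~A = max(a, b) on (0.26, 0.80) = 0.80
(~C & C) & (C | ~A) = min(a, b) on (0.26, 0.80) = 0.26
C & B = min(a, b) on (0.26, 0.47) = 0.26
B & (C & B) = min(a, b) on (0.47, 0.26) = 0.26
((~C & C) & (C | ~A)) | (B & (C & B)) = max(a, b) on (0.26, 0.26) = 0.26

0.26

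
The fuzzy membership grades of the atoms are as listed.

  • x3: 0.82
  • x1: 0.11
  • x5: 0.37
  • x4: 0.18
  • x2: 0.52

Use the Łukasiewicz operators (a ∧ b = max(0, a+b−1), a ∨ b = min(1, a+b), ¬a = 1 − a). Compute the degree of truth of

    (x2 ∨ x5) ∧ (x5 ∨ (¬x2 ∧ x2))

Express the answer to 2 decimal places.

0.26

x2 ∨ x5 = min(1, a+b) on (0.52, 0.37) = 0.89
¬x2 = 1 − 0.52 = 0.48
¬x2 ∧ x2 = max(0, a+b−1) on (0.48, 0.52) = 0.00
x5 ∨ (¬x2 ∧ x2) = min(1, a+b) on (0.37, 0.00) = 0.37
(x2 ∨ x5) ∧ (x5 ∨ (¬x2 ∧ x2)) = max(0, a+b−1) on (0.89, 0.37) = 0.26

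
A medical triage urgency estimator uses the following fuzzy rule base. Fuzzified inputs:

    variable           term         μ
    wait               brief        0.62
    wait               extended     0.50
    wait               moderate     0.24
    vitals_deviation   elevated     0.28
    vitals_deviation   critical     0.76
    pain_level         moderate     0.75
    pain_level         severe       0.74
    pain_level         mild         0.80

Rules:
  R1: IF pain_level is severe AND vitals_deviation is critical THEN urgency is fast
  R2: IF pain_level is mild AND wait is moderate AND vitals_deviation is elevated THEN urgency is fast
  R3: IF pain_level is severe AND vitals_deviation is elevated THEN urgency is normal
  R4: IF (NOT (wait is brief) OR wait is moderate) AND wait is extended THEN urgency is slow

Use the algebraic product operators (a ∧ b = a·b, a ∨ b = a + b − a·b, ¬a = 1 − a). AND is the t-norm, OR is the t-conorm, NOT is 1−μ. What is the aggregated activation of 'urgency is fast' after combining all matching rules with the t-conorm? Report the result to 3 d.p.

R1: severe=0.74, critical=0.76; AND[a·b] → w = 0.5624
R2: mild=0.80, moderate=0.24, elevated=0.28; AND[a·b] → w = 0.0538
R3: severe=0.74, elevated=0.28; AND[a·b] → w = 0.2072
R4: (¬brief=1−0.62=0.38 OR moderate=0.24) = 0.5288; AND[a·b] with extended=0.50 → w = 0.2644
Rules with consequent 'fast': {R1, R2} → strengths 0.5624, 0.0538
Aggregate via t-conorm [a + b − a·b]: 0.5859

0.586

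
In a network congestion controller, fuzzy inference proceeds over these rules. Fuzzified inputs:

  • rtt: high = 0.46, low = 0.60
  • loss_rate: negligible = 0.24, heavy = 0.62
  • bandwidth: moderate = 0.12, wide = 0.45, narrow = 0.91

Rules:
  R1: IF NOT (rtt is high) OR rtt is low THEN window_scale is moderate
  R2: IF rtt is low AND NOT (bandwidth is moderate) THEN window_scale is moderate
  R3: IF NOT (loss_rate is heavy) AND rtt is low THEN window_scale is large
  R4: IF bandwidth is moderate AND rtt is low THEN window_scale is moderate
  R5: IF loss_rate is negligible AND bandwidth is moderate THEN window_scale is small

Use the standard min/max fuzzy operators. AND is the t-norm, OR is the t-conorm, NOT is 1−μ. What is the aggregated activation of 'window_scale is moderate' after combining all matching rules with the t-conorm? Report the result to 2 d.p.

0.60

R1: ¬high=1−0.46=0.54, low=0.60; OR[max(a, b)] → w = 0.60
R2: low=0.60, ¬moderate=1−0.12=0.88; AND[min(a, b)] → w = 0.60
R3: ¬heavy=1−0.62=0.38, low=0.60; AND[min(a, b)] → w = 0.38
R4: moderate=0.12, low=0.60; AND[min(a, b)] → w = 0.12
R5: negligible=0.24, moderate=0.12; AND[min(a, b)] → w = 0.12
Rules with consequent 'moderate': {R1, R2, R4} → strengths 0.60, 0.60, 0.12
Aggregate via t-conorm [max(a, b)]: 0.60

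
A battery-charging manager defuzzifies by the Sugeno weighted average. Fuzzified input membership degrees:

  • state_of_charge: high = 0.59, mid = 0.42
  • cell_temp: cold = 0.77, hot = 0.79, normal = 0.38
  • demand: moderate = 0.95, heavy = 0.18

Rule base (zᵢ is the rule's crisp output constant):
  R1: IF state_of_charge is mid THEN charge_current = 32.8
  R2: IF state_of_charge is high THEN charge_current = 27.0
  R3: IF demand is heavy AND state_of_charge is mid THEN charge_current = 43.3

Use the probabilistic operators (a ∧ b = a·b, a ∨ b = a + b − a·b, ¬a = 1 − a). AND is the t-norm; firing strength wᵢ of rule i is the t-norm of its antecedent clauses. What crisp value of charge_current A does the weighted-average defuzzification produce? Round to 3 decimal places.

R1 (z=32.8): mid=0.42 → w = 0.4200
R2 (z=27.0): high=0.59 → w = 0.5900
R3 (z=43.3): heavy=0.18, mid=0.42; AND[a·b] → w = 0.0756
Weighted average = (0.4200·32.8 + 0.5900·27.0 + 0.0756·43.3) / (0.4200 + 0.5900 + 0.0756)
  = 32.9795 / 1.0856 = 30.379

30.379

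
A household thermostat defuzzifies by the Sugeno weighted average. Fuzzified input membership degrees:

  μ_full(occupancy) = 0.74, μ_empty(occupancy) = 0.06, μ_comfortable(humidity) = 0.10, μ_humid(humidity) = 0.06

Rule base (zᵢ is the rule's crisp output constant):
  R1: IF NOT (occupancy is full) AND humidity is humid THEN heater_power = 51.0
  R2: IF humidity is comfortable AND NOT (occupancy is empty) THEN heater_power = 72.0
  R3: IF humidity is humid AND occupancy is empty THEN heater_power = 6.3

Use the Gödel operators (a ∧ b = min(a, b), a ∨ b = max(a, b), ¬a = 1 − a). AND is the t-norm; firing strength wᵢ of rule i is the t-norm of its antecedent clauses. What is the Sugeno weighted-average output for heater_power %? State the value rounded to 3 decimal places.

48.355

R1 (z=51.0): ¬full=1−0.74=0.26, humid=0.06; AND[min(a, b)] → w = 0.06
R2 (z=72.0): comfortable=0.10, ¬empty=1−0.06=0.94; AND[min(a, b)] → w = 0.10
R3 (z=6.3): humid=0.06, empty=0.06; AND[min(a, b)] → w = 0.06
Weighted average = (0.06·51.0 + 0.10·72.0 + 0.06·6.3) / (0.06 + 0.10 + 0.06)
  = 10.6380 / 0.2200 = 48.355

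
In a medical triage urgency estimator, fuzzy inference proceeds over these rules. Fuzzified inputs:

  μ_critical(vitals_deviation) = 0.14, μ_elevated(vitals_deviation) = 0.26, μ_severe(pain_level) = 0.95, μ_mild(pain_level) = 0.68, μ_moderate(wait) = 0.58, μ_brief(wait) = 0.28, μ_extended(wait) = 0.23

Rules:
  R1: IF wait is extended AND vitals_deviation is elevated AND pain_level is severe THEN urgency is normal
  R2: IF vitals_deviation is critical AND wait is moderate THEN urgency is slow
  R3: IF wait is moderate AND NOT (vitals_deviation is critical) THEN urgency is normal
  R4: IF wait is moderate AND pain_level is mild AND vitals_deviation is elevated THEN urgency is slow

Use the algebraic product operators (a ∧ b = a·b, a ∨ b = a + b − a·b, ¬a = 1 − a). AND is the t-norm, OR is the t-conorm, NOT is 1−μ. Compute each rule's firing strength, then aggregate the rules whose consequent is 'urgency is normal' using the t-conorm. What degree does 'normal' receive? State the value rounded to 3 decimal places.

0.527

R1: extended=0.23, elevated=0.26, severe=0.95; AND[a·b] → w = 0.0568
R2: critical=0.14, moderate=0.58; AND[a·b] → w = 0.0812
R3: moderate=0.58, ¬critical=1−0.14=0.86; AND[a·b] → w = 0.4988
R4: moderate=0.58, mild=0.68, elevated=0.26; AND[a·b] → w = 0.1025
Rules with consequent 'normal': {R1, R3} → strengths 0.0568, 0.4988
Aggregate via t-conorm [a + b − a·b]: 0.5273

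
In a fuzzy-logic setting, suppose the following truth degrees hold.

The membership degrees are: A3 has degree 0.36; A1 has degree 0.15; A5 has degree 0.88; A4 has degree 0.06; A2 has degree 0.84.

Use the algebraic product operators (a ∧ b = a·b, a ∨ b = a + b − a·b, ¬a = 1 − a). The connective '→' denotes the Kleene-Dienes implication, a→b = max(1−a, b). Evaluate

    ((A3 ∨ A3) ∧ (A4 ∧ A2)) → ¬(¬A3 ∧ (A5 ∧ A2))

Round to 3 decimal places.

0.970

A3 ∨ A3 = a + b − a·b on (0.3600, 0.3600) = 0.5904
A4 ∧ A2 = a·b on (0.0600, 0.8400) = 0.0504
(A3 ∨ A3) ∧ (A4 ∧ A2) = a·b on (0.5904, 0.0504) = 0.0298
¬A3 = 1 − 0.3600 = 0.6400
A5 ∧ A2 = a·b on (0.8800, 0.8400) = 0.7392
¬A3 ∧ (A5 ∧ A2) = a·b on (0.6400, 0.7392) = 0.4731
¬(¬A3 ∧ (A5 ∧ A2)) = 1 − 0.4731 = 0.5269
((A3 ∨ A3) ∧ (A4 ∧ A2)) → ¬(¬A3 ∧ (A5 ∧ A2))  [Kleene-Dienes: max(1−a, b)] with a=0.0298, b=0.5269 → 0.9702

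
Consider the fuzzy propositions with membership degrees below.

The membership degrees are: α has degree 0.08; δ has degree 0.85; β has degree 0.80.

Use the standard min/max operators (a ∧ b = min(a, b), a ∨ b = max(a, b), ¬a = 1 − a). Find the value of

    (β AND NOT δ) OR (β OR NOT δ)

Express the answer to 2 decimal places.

0.80

NOT δ = 1 − 0.85 = 0.15
β AND NOT δ = min(a, b) on (0.80, 0.15) = 0.15
NOT δ = 1 − 0.85 = 0.15
β OR NOT δ = max(a, b) on (0.80, 0.15) = 0.80
(β AND NOT δ) OR (β OR NOT δ) = max(a, b) on (0.15, 0.80) = 0.80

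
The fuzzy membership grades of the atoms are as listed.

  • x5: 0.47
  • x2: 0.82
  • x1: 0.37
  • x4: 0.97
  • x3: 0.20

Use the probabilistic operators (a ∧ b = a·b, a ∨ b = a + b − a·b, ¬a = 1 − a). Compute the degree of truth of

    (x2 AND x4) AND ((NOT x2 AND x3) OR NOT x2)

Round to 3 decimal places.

0.167

x2 AND x4 = a·b on (0.8200, 0.9700) = 0.7954
NOT x2 = 1 − 0.8200 = 0.1800
NOT x2 AND x3 = a·b on (0.1800, 0.2000) = 0.0360
NOT x2 = 1 − 0.8200 = 0.1800
(NOT x2 AND x3) OR NOT x2 = a + b − a·b on (0.0360, 0.1800) = 0.2095
(x2 AND x4) AND ((NOT x2 AND x3) OR NOT x2) = a·b on (0.7954, 0.2095) = 0.1667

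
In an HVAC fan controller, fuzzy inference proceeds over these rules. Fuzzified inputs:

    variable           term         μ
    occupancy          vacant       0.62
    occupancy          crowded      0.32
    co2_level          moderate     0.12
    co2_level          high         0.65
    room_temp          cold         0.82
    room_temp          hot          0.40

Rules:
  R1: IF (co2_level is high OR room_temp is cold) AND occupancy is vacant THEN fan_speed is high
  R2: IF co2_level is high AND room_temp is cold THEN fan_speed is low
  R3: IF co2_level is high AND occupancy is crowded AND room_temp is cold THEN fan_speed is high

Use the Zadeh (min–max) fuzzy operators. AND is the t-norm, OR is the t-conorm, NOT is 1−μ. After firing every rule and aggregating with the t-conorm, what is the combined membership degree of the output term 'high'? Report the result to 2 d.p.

R1: (high=0.65 OR cold=0.82) = 0.82; AND[min(a, b)] with vacant=0.62 → w = 0.62
R2: high=0.65, cold=0.82; AND[min(a, b)] → w = 0.65
R3: high=0.65, crowded=0.32, cold=0.82; AND[min(a, b)] → w = 0.32
Rules with consequent 'high': {R1, R3} → strengths 0.62, 0.32
Aggregate via t-conorm [max(a, b)]: 0.62

0.62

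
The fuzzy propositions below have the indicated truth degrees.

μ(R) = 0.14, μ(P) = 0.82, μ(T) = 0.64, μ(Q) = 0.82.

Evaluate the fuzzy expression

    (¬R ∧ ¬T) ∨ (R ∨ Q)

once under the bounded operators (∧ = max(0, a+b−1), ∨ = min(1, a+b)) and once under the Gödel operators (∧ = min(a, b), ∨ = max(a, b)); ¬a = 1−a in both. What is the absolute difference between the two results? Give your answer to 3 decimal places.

0.180

Under bounded:
  ¬R = 1 − 0.14 = 0.86
  ¬T = 1 − 0.64 = 0.36
  ¬R ∧ ¬T = max(0, a+b−1) on (0.86, 0.36) = 0.22
  R ∨ Q = min(1, a+b) on (0.14, 0.82) = 0.96
  (¬R ∧ ¬T) ∨ (R ∨ Q) = min(1, a+b) on (0.22, 0.96) = 1.00
  → value = 1.0000
Under Gödel:
  ¬R = 1 − 0.14 = 0.86
  ¬T = 1 − 0.64 = 0.36
  ¬R ∧ ¬T = min(a, b) on (0.86, 0.36) = 0.36
  R ∨ Q = max(a, b) on (0.14, 0.82) = 0.82
  (¬R ∧ ¬T) ∨ (R ∨ Q) = max(a, b) on (0.36, 0.82) = 0.82
  → value = 0.8200
|1.0000 − 0.8200| = 0.180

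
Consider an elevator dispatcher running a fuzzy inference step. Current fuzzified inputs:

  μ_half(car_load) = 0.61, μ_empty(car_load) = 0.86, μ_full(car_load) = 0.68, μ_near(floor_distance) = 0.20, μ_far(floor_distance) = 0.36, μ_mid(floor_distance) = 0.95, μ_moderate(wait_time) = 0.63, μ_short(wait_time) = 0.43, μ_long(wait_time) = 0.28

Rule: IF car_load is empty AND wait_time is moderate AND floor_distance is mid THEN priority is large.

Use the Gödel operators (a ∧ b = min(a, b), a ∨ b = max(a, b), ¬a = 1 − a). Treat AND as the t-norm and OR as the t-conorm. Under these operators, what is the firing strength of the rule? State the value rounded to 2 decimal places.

0.63

firing strength: empty=0.86, moderate=0.63, mid=0.95; AND[min(a, b)] → w = 0.63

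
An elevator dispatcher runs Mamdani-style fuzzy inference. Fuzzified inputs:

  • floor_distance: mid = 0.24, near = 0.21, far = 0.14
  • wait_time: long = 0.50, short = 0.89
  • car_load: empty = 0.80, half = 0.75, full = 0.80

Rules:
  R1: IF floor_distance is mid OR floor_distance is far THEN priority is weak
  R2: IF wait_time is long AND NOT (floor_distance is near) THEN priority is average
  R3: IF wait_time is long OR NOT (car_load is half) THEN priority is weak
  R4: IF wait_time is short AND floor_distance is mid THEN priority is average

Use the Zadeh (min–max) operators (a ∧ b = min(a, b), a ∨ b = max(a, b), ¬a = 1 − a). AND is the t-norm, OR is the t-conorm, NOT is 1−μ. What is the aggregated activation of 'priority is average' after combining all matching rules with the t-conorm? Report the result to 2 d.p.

0.50

R1: mid=0.24, far=0.14; OR[max(a, b)] → w = 0.24
R2: long=0.50, ¬near=1−0.21=0.79; AND[min(a, b)] → w = 0.50
R3: long=0.50, ¬half=1−0.75=0.25; OR[max(a, b)] → w = 0.50
R4: short=0.89, mid=0.24; AND[min(a, b)] → w = 0.24
Rules with consequent 'average': {R2, R4} → strengths 0.50, 0.24
Aggregate via t-conorm [max(a, b)]: 0.50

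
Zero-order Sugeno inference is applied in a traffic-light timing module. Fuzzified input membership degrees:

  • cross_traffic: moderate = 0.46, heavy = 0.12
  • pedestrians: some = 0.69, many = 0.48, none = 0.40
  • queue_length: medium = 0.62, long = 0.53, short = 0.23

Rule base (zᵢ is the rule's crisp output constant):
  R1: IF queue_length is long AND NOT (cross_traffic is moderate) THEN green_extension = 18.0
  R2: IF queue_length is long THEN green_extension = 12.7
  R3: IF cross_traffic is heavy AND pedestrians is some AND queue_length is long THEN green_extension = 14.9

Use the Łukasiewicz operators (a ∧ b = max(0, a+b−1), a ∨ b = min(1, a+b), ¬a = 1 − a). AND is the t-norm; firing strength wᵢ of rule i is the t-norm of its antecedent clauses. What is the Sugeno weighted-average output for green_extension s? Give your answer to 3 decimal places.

R1 (z=18.0): long=0.53, ¬moderate=1−0.46=0.54; AND[max(0, a+b−1)] → w = 0.07
R2 (z=12.7): long=0.53 → w = 0.53
R3 (z=14.9): heavy=0.12, some=0.69, long=0.53; AND[max(0, a+b−1)] → w = 0.00
Weighted average = (0.07·18.0 + 0.53·12.7 + 0.00·14.9) / (0.07 + 0.53 + 0.00)
  = 7.9910 / 0.6000 = 13.318

13.318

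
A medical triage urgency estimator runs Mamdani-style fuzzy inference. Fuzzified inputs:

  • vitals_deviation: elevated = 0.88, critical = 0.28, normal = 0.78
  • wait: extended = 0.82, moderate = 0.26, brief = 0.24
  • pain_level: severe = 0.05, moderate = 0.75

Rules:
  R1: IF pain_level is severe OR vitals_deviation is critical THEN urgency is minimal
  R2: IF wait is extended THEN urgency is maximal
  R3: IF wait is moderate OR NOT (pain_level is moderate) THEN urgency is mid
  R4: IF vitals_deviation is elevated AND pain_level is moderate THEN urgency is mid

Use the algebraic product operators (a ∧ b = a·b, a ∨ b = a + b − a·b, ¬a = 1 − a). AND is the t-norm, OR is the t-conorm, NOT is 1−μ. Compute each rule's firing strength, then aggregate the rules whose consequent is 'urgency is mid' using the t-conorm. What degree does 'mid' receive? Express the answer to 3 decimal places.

R1: severe=0.05, critical=0.28; OR[a + b − a·b] → w = 0.3160
R2: extended=0.82 → w = 0.8200
R3: moderate=0.26, ¬moderate=1−0.75=0.25; OR[a + b − a·b] → w = 0.4450
R4: elevated=0.88, moderate=0.75; AND[a·b] → w = 0.6600
Rules with consequent 'mid': {R3, R4} → strengths 0.4450, 0.6600
Aggregate via t-conorm [a + b − a·b]: 0.8113

0.811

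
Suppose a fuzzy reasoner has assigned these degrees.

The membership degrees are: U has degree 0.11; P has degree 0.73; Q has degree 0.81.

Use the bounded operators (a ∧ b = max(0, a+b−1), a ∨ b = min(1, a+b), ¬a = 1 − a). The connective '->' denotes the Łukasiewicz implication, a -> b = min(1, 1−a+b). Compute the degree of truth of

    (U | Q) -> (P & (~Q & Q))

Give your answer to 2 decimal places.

U | Q = min(1, a+b) on (0.11, 0.81) = 0.92
~Q = 1 − 0.81 = 0.19
~Q & Q = max(0, a+b−1) on (0.19, 0.81) = 0.00
P & (~Q & Q) = max(0, a+b−1) on (0.73, 0.00) = 0.00
(U | Q) -> (P & (~Q & Q))  [Łukasiewicz: min(1, 1−a+b)] with a=0.92, b=0.00 → 0.08

0.08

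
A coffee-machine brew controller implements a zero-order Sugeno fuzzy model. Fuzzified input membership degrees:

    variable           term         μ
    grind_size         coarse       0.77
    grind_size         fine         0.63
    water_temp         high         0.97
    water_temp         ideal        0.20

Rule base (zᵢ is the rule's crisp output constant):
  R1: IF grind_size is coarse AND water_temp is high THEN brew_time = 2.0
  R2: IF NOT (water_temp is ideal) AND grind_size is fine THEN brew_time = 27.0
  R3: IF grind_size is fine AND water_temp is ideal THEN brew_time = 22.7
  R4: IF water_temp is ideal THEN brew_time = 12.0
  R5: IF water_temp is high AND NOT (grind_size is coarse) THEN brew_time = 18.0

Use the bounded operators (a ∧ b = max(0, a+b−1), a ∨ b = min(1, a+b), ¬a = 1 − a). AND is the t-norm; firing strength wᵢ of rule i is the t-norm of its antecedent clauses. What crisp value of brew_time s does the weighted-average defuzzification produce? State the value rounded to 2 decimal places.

R1 (z=2.0): coarse=0.77, high=0.97; AND[max(0, a+b−1)] → w = 0.74
R2 (z=27.0): ¬ideal=1−0.20=0.80, fine=0.63; AND[max(0, a+b−1)] → w = 0.43
R3 (z=22.7): fine=0.63, ideal=0.20; AND[max(0, a+b−1)] → w = 0.00
R4 (z=12.0): ideal=0.20 → w = 0.20
R5 (z=18.0): high=0.97, ¬coarse=1−0.77=0.23; AND[max(0, a+b−1)] → w = 0.20
Weighted average = (0.74·2.0 + 0.43·27.0 + 0.00·22.7 + 0.20·12.0 + 0.20·18.0) / (0.74 + 0.43 + 0.00 + 0.20 + 0.20)
  = 19.0900 / 1.5700 = 12.16

12.16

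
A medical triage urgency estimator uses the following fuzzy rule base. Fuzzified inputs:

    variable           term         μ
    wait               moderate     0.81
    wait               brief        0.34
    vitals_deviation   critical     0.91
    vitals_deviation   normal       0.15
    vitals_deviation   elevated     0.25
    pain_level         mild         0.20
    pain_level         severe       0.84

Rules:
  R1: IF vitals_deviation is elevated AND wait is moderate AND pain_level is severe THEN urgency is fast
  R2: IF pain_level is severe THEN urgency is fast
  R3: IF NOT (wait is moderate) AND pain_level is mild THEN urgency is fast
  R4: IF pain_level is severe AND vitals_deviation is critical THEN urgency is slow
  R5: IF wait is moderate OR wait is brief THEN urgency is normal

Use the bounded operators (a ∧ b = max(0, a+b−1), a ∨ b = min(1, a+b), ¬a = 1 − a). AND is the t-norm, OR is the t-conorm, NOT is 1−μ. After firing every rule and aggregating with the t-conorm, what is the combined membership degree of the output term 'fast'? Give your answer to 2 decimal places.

R1: elevated=0.25, moderate=0.81, severe=0.84; AND[max(0, a+b−1)] → w = 0.00
R2: severe=0.84 → w = 0.84
R3: ¬moderate=1−0.81=0.19, mild=0.20; AND[max(0, a+b−1)] → w = 0.00
R4: severe=0.84, critical=0.91; AND[max(0, a+b−1)] → w = 0.75
R5: moderate=0.81, brief=0.34; OR[min(1, a+b)] → w = 1.00
Rules with consequent 'fast': {R1, R2, R3} → strengths 0.00, 0.84, 0.00
Aggregate via t-conorm [min(1, a+b)]: 0.84

0.84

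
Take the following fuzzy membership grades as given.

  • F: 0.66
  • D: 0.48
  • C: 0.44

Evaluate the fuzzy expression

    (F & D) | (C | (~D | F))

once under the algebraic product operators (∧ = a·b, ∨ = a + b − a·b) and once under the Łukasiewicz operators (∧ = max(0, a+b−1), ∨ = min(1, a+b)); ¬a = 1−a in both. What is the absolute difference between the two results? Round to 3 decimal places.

0.062

Under algebraic product:
  F & D = a·b on (0.6600, 0.4800) = 0.3168
  ~D = 1 − 0.4800 = 0.5200
  ~D | F = a + b − a·b on (0.5200, 0.6600) = 0.8368
  C | (~D | F) = a + b − a·b on (0.4400, 0.8368) = 0.9086
  (F & D) | (C | (~D | F)) = a + b − a·b on (0.3168, 0.9086) = 0.9376
  → value = 0.9376
Under Łukasiewicz:
  F & D = max(0, a+b−1) on (0.66, 0.48) = 0.14
  ~D = 1 − 0.48 = 0.52
  ~D | F = min(1, a+b) on (0.52, 0.66) = 1.00
  C | (~D | F) = min(1, a+b) on (0.44, 1.00) = 1.00
  (F & D) | (C | (~D | F)) = min(1, a+b) on (0.14, 1.00) = 1.00
  → value = 1.0000
|0.9376 − 1.0000| = 0.062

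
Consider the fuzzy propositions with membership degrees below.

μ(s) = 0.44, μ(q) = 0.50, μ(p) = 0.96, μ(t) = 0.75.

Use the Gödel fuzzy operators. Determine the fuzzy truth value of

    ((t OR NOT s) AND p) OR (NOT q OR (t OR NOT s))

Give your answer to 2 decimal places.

NOT s = 1 − 0.44 = 0.56
t OR NOT s = max(a, b) on (0.75, 0.56) = 0.75
(t OR NOT s) AND p = min(a, b) on (0.75, 0.96) = 0.75
NOT q = 1 − 0.50 = 0.50
NOT s = 1 − 0.44 = 0.56
t OR NOT s = max(a, b) on (0.75, 0.56) = 0.75
NOT q OR (t OR NOT s) = max(a, b) on (0.50, 0.75) = 0.75
((t OR NOT s) AND p) OR (NOT q OR (t OR NOT s)) = max(a, b) on (0.75, 0.75) = 0.75

0.75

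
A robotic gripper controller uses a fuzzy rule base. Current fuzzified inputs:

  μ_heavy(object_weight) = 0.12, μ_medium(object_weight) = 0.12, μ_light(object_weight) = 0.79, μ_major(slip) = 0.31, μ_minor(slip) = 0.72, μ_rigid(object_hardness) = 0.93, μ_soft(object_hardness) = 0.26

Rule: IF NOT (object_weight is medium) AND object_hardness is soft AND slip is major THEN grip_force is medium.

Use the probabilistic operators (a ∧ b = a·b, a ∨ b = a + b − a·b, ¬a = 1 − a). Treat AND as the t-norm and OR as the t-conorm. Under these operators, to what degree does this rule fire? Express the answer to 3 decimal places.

0.071

firing strength: ¬medium=1−0.12=0.88, soft=0.26, major=0.31; AND[a·b] → w = 0.0709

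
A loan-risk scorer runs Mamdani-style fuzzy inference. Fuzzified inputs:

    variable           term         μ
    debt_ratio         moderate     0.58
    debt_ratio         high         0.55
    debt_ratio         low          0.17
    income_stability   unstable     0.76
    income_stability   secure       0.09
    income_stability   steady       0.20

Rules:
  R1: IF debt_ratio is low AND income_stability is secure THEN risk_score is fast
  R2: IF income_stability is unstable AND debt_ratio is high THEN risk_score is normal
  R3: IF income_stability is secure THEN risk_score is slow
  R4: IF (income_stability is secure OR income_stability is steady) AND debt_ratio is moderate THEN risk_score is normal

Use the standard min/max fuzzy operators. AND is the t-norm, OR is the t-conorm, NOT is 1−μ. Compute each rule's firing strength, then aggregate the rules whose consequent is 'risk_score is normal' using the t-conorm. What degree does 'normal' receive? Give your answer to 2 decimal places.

0.55

R1: low=0.17, secure=0.09; AND[min(a, b)] → w = 0.09
R2: unstable=0.76, high=0.55; AND[min(a, b)] → w = 0.55
R3: secure=0.09 → w = 0.09
R4: (secure=0.09 OR steady=0.20) = 0.20; AND[min(a, b)] with moderate=0.58 → w = 0.20
Rules with consequent 'normal': {R2, R4} → strengths 0.55, 0.20
Aggregate via t-conorm [max(a, b)]: 0.55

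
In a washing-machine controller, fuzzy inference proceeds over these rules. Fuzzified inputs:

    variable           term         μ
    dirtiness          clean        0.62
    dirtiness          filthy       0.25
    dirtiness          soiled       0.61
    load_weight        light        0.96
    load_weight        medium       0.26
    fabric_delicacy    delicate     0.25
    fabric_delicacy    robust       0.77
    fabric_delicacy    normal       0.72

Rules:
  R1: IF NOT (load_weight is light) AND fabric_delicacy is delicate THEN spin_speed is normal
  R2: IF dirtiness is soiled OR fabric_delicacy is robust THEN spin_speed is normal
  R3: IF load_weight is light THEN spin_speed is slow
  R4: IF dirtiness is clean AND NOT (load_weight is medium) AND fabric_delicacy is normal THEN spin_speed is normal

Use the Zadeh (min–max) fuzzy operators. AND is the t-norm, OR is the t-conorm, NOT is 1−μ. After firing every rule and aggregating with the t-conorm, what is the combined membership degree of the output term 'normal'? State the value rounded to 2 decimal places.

R1: ¬light=1−0.96=0.04, delicate=0.25; AND[min(a, b)] → w = 0.04
R2: soiled=0.61, robust=0.77; OR[max(a, b)] → w = 0.77
R3: light=0.96 → w = 0.96
R4: clean=0.62, ¬medium=1−0.26=0.74, normal=0.72; AND[min(a, b)] → w = 0.62
Rules with consequent 'normal': {R1, R2, R4} → strengths 0.04, 0.77, 0.62
Aggregate via t-conorm [max(a, b)]: 0.77

0.77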